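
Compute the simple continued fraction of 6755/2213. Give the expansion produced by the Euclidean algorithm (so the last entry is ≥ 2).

[3; 19, 12, 1, 8]

6755 = 3×2213 + 116
2213 = 19×116 + 9
116 = 12×9 + 8
9 = 1×8 + 1
8 = 8×1 + 0  (stop)
So 6755/2213 = [3; 19, 12, 1, 8].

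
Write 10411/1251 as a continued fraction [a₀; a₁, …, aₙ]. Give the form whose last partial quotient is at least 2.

[8; 3, 9, 1, 1, 2, 8]

10411 = 8*1251 + 403
1251 = 3*403 + 42
403 = 9*42 + 25
42 = 1*25 + 17
25 = 1*17 + 8
17 = 2*8 + 1
8 = 8*1 + 0  (stop)
So 10411/1251 = [8; 3, 9, 1, 1, 2, 8].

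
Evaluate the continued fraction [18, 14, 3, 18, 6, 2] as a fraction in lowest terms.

Using pₖ = aₖpₖ₋₁ + pₖ₋₂ and qₖ = aₖqₖ₋₁ + qₖ₋₂:
  k=0: a=18, p=18, q=1
  k=1: a=14, p=253, q=14
  k=2: a=3, p=777, q=43
  k=3: a=18, p=14239, q=788
  k=4: a=6, p=86211, q=4771
  k=5: a=2, p=186661, q=10330

186661/10330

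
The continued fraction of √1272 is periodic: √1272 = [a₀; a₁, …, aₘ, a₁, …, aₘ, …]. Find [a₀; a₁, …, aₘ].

a₀ = ⌊√1272⌋ = 35.
With m₀=0, d₀=1 and mₖ₊₁ = dₖaₖ − mₖ, dₖ₊₁ = (n − mₖ₊₁²)/dₖ, aₖ₊₁ = ⌊(a₀+mₖ₊₁)/dₖ₊₁⌋:
  k=1: m=35, d=47, a=1
  k=2: m=12, d=24, a=1
  k=3: m=12, d=47, a=1
  k=4: m=35, d=1, a=70
d=1 and a=2a₀=70 at k=4, so the next step gives (m, d) = (35, 47) again — its k=1 value — and the period has length 4.

[35; 1, 1, 1, 70]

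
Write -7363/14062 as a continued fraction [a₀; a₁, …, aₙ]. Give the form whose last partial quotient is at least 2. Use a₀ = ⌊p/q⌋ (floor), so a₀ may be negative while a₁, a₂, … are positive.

-7363 = -1*14062 + 6699
14062 = 2*6699 + 664
6699 = 10*664 + 59
664 = 11*59 + 15
59 = 3*15 + 14
15 = 1*14 + 1
14 = 14*1 + 0  (stop)
So -7363/14062 = [-1; 2, 10, 11, 3, 1, 14].

[-1; 2, 10, 11, 3, 1, 14]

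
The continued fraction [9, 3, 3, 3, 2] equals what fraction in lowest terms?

Fold from the inside: start with 2/1.
  3 + 1/2 = 7/2
  3 + 2/7 = 23/7
  3 + 7/23 = 76/23
  9 + 23/76 = 707/76

707/76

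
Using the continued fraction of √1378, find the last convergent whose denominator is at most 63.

√1378 = [37; 8, 4, 4, 8, 74, …] (period length 5).
Convergents:
  p_0/q_0 = 37/1
  p_1/q_1 = 297/8
  p_2/q_2 = 1225/33
  p_3/q_3 = 5197/140
q_2 = 33 ≤ 63 < 140 = q_3, so the answer is 1225/33.

1225/33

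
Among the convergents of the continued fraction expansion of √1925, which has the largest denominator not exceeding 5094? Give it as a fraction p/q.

215557/4913

√1925 = [43; 1, 6, 1, 86, …] (period length 4).
Convergents:
  p_0/q_0 = 43/1
  p_1/q_1 = 44/1
  p_2/q_2 = 307/7
  p_3/q_3 = 351/8
  p_4/q_4 = 30493/695
  p_5/q_5 = 30844/703
  p_6/q_6 = 215557/4913
  p_7/q_7 = 246401/5616
q_6 = 4913 ≤ 5094 < 5616 = q_7, so the answer is 215557/4913.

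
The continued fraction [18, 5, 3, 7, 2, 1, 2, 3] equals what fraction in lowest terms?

Using pₖ = aₖpₖ₋₁ + pₖ₋₂ and qₖ = aₖqₖ₋₁ + qₖ₋₂:
  k=0: a=18, p=18, q=1
  k=1: a=5, p=91, q=5
  k=2: a=3, p=291, q=16
  k=3: a=7, p=2128, q=117
  k=4: a=2, p=4547, q=250
  k=5: a=1, p=6675, q=367
  k=6: a=2, p=17897, q=984
  k=7: a=3, p=60366, q=3319

60366/3319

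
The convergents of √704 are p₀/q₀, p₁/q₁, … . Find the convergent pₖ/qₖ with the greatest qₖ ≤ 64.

398/15

√704 = [26; 1, 1, 7, 13, 7, 1, 1, 52, …] (period length 8).
Convergents:
  p_0/q_0 = 26/1
  p_1/q_1 = 27/1
  p_2/q_2 = 53/2
  p_3/q_3 = 398/15
  p_4/q_4 = 5227/197
q_3 = 15 ≤ 64 < 197 = q_4, so the answer is 398/15.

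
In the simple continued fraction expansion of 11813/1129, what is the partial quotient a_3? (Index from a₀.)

11813 = 10·1129 + 523   →  a_0 = 10
1129 = 2·523 + 83   →  a_1 = 2
523 = 6·83 + 25   →  a_2 = 6
83 = 3·25 + 8   →  a_3 = 3

3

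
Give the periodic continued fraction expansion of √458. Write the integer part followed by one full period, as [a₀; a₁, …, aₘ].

a₀ = ⌊√458⌋ = 21.
With m₀=0, d₀=1 and mₖ₊₁ = dₖaₖ − mₖ, dₖ₊₁ = (n − mₖ₊₁²)/dₖ, aₖ₊₁ = ⌊(a₀+mₖ₊₁)/dₖ₊₁⌋:
  k=1: m=21, d=17, a=2
  k=2: m=13, d=17, a=2
  k=3: m=21, d=1, a=42
d=1 and a=2a₀=42 at k=3, so the next step gives (m, d) = (21, 17) again — its k=1 value — and the period has length 3.

[21; 2, 2, 42]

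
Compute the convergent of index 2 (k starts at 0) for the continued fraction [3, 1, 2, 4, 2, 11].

Using pₖ = aₖpₖ₋₁ + pₖ₋₂, qₖ = aₖqₖ₋₁ + qₖ₋₂ (with p₋₁=1, p₋₂=0, q₋₁=0, q₋₂=1):
  k=0: a=3, p=3, q=1
  k=1: a=1, p=4, q=1
  k=2: a=2, p=11, q=3

11/3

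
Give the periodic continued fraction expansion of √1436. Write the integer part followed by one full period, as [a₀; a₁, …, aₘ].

a₀ = ⌊√1436⌋ = 37.
With m₀=0, d₀=1 and mₖ₊₁ = dₖaₖ − mₖ, dₖ₊₁ = (n − mₖ₊₁²)/dₖ, aₖ₊₁ = ⌊(a₀+mₖ₊₁)/dₖ₊₁⌋:
  k=1: m=37, d=67, a=1
  k=2: m=30, d=8, a=8
  k=3: m=34, d=35, a=2
  k=4: m=36, d=4, a=18
  k=5: m=36, d=35, a=2
  k=6: m=34, d=8, a=8
  k=7: m=30, d=67, a=1
  k=8: m=37, d=1, a=74
d=1 and a=2a₀=74 at k=8, so the next step gives (m, d) = (37, 67) again — its k=1 value — and the period has length 8.

[37; 1, 8, 2, 18, 2, 8, 1, 74]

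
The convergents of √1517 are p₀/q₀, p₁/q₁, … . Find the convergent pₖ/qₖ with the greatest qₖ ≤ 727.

√1517 = [38; 1, 18, 2, 18, 1, 76, …] (period length 6).
Convergents:
  p_0/q_0 = 38/1
  p_1/q_1 = 39/1
  p_2/q_2 = 740/19
  p_3/q_3 = 1519/39
  p_4/q_4 = 28082/721
  p_5/q_5 = 29601/760
q_4 = 721 ≤ 727 < 760 = q_5, so the answer is 28082/721.

28082/721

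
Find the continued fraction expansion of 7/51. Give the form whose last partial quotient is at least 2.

7 = 0×51 + 7
51 = 7×7 + 2
7 = 3×2 + 1
2 = 2×1 + 0  (stop)
So 7/51 = [0; 7, 3, 2].

[0; 7, 3, 2]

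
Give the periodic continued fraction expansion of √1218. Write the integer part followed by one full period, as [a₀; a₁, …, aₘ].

[34; 1, 8, 1, 68]

a₀ = ⌊√1218⌋ = 34.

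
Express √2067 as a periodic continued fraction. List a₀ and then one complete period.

a₀ = ⌊√2067⌋ = 45.
With m₀=0, d₀=1 and mₖ₊₁ = dₖaₖ − mₖ, dₖ₊₁ = (n − mₖ₊₁²)/dₖ, aₖ₊₁ = ⌊(a₀+mₖ₊₁)/dₖ₊₁⌋:
  k=1: m=45, d=42, a=2
  k=2: m=39, d=13, a=6
  k=3: m=39, d=42, a=2
  k=4: m=45, d=1, a=90
d=1 and a=2a₀=90 at k=4, so the next step gives (m, d) = (45, 42) again — its k=1 value — and the period has length 4.

[45; 2, 6, 2, 90]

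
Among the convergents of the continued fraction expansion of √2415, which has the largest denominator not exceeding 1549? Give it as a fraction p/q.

33761/687

√2415 = [49; 7, 98, …] (period length 2).
Convergents:
  p_0/q_0 = 49/1
  p_1/q_1 = 344/7
  p_2/q_2 = 33761/687
  p_3/q_3 = 236671/4816
q_2 = 687 ≤ 1549 < 4816 = q_3, so the answer is 33761/687.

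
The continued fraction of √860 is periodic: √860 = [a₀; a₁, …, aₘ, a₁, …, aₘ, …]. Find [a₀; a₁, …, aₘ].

[29; 3, 14, 3, 58]

a₀ = ⌊√860⌋ = 29.
With m₀=0, d₀=1 and mₖ₊₁ = dₖaₖ − mₖ, dₖ₊₁ = (n − mₖ₊₁²)/dₖ, aₖ₊₁ = ⌊(a₀+mₖ₊₁)/dₖ₊₁⌋:
  k=1: m=29, d=19, a=3
  k=2: m=28, d=4, a=14
  k=3: m=28, d=19, a=3
  k=4: m=29, d=1, a=58
d=1 and a=2a₀=58 at k=4, so the next step gives (m, d) = (29, 19) again — its k=1 value — and the period has length 4.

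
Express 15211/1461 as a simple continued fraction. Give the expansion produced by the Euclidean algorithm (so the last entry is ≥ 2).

[10; 2, 2, 3, 8, 3, 3]

15211 = 10×1461 + 601
1461 = 2×601 + 259
601 = 2×259 + 83
259 = 3×83 + 10
83 = 8×10 + 3
10 = 3×3 + 1
3 = 3×1 + 0  (stop)
So 15211/1461 = [10; 2, 2, 3, 8, 3, 3].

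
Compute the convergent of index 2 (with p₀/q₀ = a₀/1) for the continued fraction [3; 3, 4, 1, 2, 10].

43/13

Using pₖ = aₖpₖ₋₁ + pₖ₋₂, qₖ = aₖqₖ₋₁ + qₖ₋₂ (with p₋₁=1, p₋₂=0, q₋₁=0, q₋₂=1):
  k=0: a=3, p=3, q=1
  k=1: a=3, p=10, q=3
  k=2: a=4, p=43, q=13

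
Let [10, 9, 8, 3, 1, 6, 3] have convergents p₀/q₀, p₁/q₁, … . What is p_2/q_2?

Using pₖ = aₖpₖ₋₁ + pₖ₋₂, qₖ = aₖqₖ₋₁ + qₖ₋₂ (with p₋₁=1, p₋₂=0, q₋₁=0, q₋₂=1):
  k=0: a=10, p=10, q=1
  k=1: a=9, p=91, q=9
  k=2: a=8, p=738, q=73

738/73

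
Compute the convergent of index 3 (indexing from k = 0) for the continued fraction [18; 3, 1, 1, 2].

128/7

Using pₖ = aₖpₖ₋₁ + pₖ₋₂, qₖ = aₖqₖ₋₁ + qₖ₋₂ (with p₋₁=1, p₋₂=0, q₋₁=0, q₋₂=1):
  k=0: a=18, p=18, q=1
  k=1: a=3, p=55, q=3
  k=2: a=1, p=73, q=4
  k=3: a=1, p=128, q=7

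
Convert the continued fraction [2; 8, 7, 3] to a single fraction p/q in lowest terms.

Fold from the inside: start with 3/1.
  7 + 1/3 = 22/3
  8 + 3/22 = 179/22
  2 + 22/179 = 380/179

380/179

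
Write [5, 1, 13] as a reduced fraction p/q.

Using pₖ = aₖpₖ₋₁ + pₖ₋₂ and qₖ = aₖqₖ₋₁ + qₖ₋₂:
  k=0: a=5, p=5, q=1
  k=1: a=1, p=6, q=1
  k=2: a=13, p=83, q=14

83/14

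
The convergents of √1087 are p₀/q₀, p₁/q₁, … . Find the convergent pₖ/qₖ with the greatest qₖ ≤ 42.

√1087 = [32; 1, 31, 1, 64, …] (period length 4).
Convergents:
  p_0/q_0 = 32/1
  p_1/q_1 = 33/1
  p_2/q_2 = 1055/32
  p_3/q_3 = 1088/33
  p_4/q_4 = 70687/2144
q_3 = 33 ≤ 42 < 2144 = q_4, so the answer is 1088/33.

1088/33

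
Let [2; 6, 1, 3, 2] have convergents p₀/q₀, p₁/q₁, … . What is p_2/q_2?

15/7

Using pₖ = aₖpₖ₋₁ + pₖ₋₂, qₖ = aₖqₖ₋₁ + qₖ₋₂ (with p₋₁=1, p₋₂=0, q₋₁=0, q₋₂=1):
  k=0: a=2, p=2, q=1
  k=1: a=6, p=13, q=6
  k=2: a=1, p=15, q=7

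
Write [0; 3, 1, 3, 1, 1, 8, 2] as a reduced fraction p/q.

Fold from the inside: start with 2/1.
  8 + 1/2 = 17/2
  1 + 2/17 = 19/17
  1 + 17/19 = 36/19
  3 + 19/36 = 127/36
  1 + 36/127 = 163/127
  3 + 127/163 = 616/163
  0 + 163/616 = 163/616

163/616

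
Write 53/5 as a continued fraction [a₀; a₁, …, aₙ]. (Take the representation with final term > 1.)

[10; 1, 1, 2]

53 = 10*5 + 3
5 = 1*3 + 2
3 = 1*2 + 1
2 = 2*1 + 0  (stop)
So 53/5 = [10; 1, 1, 2].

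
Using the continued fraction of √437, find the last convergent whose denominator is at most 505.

4599/220

√437 = [20; 1, 9, 2, 9, 1, 40, …] (period length 6).
Convergents:
  p_0/q_0 = 20/1
  p_1/q_1 = 21/1
  p_2/q_2 = 209/10
  p_3/q_3 = 439/21
  p_4/q_4 = 4160/199
  p_5/q_5 = 4599/220
  p_6/q_6 = 188120/8999
q_5 = 220 ≤ 505 < 8999 = q_6, so the answer is 4599/220.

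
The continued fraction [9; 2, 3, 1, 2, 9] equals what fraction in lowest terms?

2209/234

Fold from the inside: start with 9/1.
  2 + 1/9 = 19/9
  1 + 9/19 = 28/19
  3 + 19/28 = 103/28
  2 + 28/103 = 234/103
  9 + 103/234 = 2209/234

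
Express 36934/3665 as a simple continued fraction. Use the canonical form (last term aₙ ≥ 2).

[10; 12, 1, 9, 1, 1, 13]

36934 = 10·3665 + 284
3665 = 12·284 + 257
284 = 1·257 + 27
257 = 9·27 + 14
27 = 1·14 + 13
14 = 1·13 + 1
13 = 13·1 + 0  (stop)
So 36934/3665 = [10; 12, 1, 9, 1, 1, 13].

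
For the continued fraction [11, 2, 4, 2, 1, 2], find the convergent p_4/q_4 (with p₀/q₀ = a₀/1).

332/29

Using pₖ = aₖpₖ₋₁ + pₖ₋₂, qₖ = aₖqₖ₋₁ + qₖ₋₂ (with p₋₁=1, p₋₂=0, q₋₁=0, q₋₂=1):
  k=0: a=11, p=11, q=1
  k=1: a=2, p=23, q=2
  k=2: a=4, p=103, q=9
  k=3: a=2, p=229, q=20
  k=4: a=1, p=332, q=29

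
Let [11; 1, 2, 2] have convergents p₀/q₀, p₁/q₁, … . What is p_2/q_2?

Using pₖ = aₖpₖ₋₁ + pₖ₋₂, qₖ = aₖqₖ₋₁ + qₖ₋₂ (with p₋₁=1, p₋₂=0, q₋₁=0, q₋₂=1):
  k=0: a=11, p=11, q=1
  k=1: a=1, p=12, q=1
  k=2: a=2, p=35, q=3

35/3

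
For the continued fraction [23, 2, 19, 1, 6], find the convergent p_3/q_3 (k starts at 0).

Using pₖ = aₖpₖ₋₁ + pₖ₋₂, qₖ = aₖqₖ₋₁ + qₖ₋₂ (with p₋₁=1, p₋₂=0, q₋₁=0, q₋₂=1):
  k=0: a=23, p=23, q=1
  k=1: a=2, p=47, q=2
  k=2: a=19, p=916, q=39
  k=3: a=1, p=963, q=41

963/41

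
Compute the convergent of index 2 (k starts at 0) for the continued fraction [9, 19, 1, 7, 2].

Using pₖ = aₖpₖ₋₁ + pₖ₋₂, qₖ = aₖqₖ₋₁ + qₖ₋₂ (with p₋₁=1, p₋₂=0, q₋₁=0, q₋₂=1):
  k=0: a=9, p=9, q=1
  k=1: a=19, p=172, q=19
  k=2: a=1, p=181, q=20

181/20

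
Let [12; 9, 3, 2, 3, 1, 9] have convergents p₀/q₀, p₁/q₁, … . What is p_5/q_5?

Using pₖ = aₖpₖ₋₁ + pₖ₋₂, qₖ = aₖqₖ₋₁ + qₖ₋₂ (with p₋₁=1, p₋₂=0, q₋₁=0, q₋₂=1):
  k=0: a=12, p=12, q=1
  k=1: a=9, p=109, q=9
  k=2: a=3, p=339, q=28
  k=3: a=2, p=787, q=65
  k=4: a=3, p=2700, q=223
  k=5: a=1, p=3487, q=288

3487/288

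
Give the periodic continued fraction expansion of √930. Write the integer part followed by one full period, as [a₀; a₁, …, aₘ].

[30; 2, 60]

a₀ = ⌊√930⌋ = 30.
With m₀=0, d₀=1 and mₖ₊₁ = dₖaₖ − mₖ, dₖ₊₁ = (n − mₖ₊₁²)/dₖ, aₖ₊₁ = ⌊(a₀+mₖ₊₁)/dₖ₊₁⌋:
  k=1: m=30, d=30, a=2
  k=2: m=30, d=1, a=60
d=1 and a=2a₀=60 at k=2, so the next step gives (m, d) = (30, 30) again — its k=1 value — and the period has length 2.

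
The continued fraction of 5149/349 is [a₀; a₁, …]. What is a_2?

3

5149 = 14·349 + 263   →  a_0 = 14
349 = 1·263 + 86   →  a_1 = 1
263 = 3·86 + 5   →  a_2 = 3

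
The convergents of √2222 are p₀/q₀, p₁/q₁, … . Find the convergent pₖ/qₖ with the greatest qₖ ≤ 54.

1367/29

√2222 = [47; 7, 4, 7, 94, …] (period length 4).
Convergents:
  p_0/q_0 = 47/1
  p_1/q_1 = 330/7
  p_2/q_2 = 1367/29
  p_3/q_3 = 9899/210
q_2 = 29 ≤ 54 < 210 = q_3, so the answer is 1367/29.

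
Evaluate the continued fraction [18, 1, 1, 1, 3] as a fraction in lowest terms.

205/11

Fold from the inside: start with 3/1.
  1 + 1/3 = 4/3
  1 + 3/4 = 7/4
  1 + 4/7 = 11/7
  18 + 7/11 = 205/11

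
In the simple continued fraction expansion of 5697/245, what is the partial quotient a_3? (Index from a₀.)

5697 = 23·245 + 62   →  a_0 = 23
245 = 3·62 + 59   →  a_1 = 3
62 = 1·59 + 3   →  a_2 = 1
59 = 19·3 + 2   →  a_3 = 19

19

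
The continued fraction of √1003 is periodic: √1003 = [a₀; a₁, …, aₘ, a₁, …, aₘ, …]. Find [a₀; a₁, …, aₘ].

[31; 1, 2, 31, 2, 1, 62]

a₀ = ⌊√1003⌋ = 31.
With m₀=0, d₀=1 and mₖ₊₁ = dₖaₖ − mₖ, dₖ₊₁ = (n − mₖ₊₁²)/dₖ, aₖ₊₁ = ⌊(a₀+mₖ₊₁)/dₖ₊₁⌋:
  k=1: m=31, d=42, a=1
  k=2: m=11, d=21, a=2
  k=3: m=31, d=2, a=31
  k=4: m=31, d=21, a=2
  k=5: m=11, d=42, a=1
  k=6: m=31, d=1, a=62
d=1 and a=2a₀=62 at k=6, so the next step gives (m, d) = (31, 42) again — its k=1 value — and the period has length 6.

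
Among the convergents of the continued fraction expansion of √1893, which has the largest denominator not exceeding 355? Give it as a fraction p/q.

5047/116

√1893 = [43; 1, 1, 28, 1, 1, 86, …] (period length 6).
Convergents:
  p_0/q_0 = 43/1
  p_1/q_1 = 44/1
  p_2/q_2 = 87/2
  p_3/q_3 = 2480/57
  p_4/q_4 = 2567/59
  p_5/q_5 = 5047/116
  p_6/q_6 = 436609/10035
q_5 = 116 ≤ 355 < 10035 = q_6, so the answer is 5047/116.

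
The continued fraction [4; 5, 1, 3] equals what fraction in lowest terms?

96/23

Fold from the inside: start with 3/1.
  1 + 1/3 = 4/3
  5 + 3/4 = 23/4
  4 + 4/23 = 96/23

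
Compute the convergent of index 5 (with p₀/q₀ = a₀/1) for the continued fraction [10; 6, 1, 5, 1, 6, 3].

3338/329

Using pₖ = aₖpₖ₋₁ + pₖ₋₂, qₖ = aₖqₖ₋₁ + qₖ₋₂ (with p₋₁=1, p₋₂=0, q₋₁=0, q₋₂=1):
  k=0: a=10, p=10, q=1
  k=1: a=6, p=61, q=6
  k=2: a=1, p=71, q=7
  k=3: a=5, p=416, q=41
  k=4: a=1, p=487, q=48
  k=5: a=6, p=3338, q=329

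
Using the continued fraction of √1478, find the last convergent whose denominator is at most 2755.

√1478 = [38; 2, 4, 38, 4, 2, 76, …] (period length 6).
Convergents:
  p_0/q_0 = 38/1
  p_1/q_1 = 77/2
  p_2/q_2 = 346/9
  p_3/q_3 = 13225/344
  p_4/q_4 = 53246/1385
  p_5/q_5 = 119717/3114
q_4 = 1385 ≤ 2755 < 3114 = q_5, so the answer is 53246/1385.

53246/1385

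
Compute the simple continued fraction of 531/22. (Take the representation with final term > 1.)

[24; 7, 3]

531 = 24·22 + 3
22 = 7·3 + 1
3 = 3·1 + 0  (stop)
So 531/22 = [24; 7, 3].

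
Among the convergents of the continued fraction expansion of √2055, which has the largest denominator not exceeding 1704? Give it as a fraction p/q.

36991/816

√2055 = [45; 3, 90, …] (period length 2).
Convergents:
  p_0/q_0 = 45/1
  p_1/q_1 = 136/3
  p_2/q_2 = 12285/271
  p_3/q_3 = 36991/816
  p_4/q_4 = 3341475/73711
q_3 = 816 ≤ 1704 < 73711 = q_4, so the answer is 36991/816.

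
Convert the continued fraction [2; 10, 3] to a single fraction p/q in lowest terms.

Fold from the inside: start with 3/1.
  10 + 1/3 = 31/3
  2 + 3/31 = 65/31

65/31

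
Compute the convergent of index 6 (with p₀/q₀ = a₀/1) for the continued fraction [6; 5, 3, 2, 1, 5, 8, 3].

15280/2469

Using pₖ = aₖpₖ₋₁ + pₖ₋₂, qₖ = aₖqₖ₋₁ + qₖ₋₂ (with p₋₁=1, p₋₂=0, q₋₁=0, q₋₂=1):
  k=0: a=6, p=6, q=1
  k=1: a=5, p=31, q=5
  k=2: a=3, p=99, q=16
  k=3: a=2, p=229, q=37
  k=4: a=1, p=328, q=53
  k=5: a=5, p=1869, q=302
  k=6: a=8, p=15280, q=2469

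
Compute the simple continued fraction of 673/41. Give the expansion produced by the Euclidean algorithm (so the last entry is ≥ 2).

673 = 16×41 + 17
41 = 2×17 + 7
17 = 2×7 + 3
7 = 2×3 + 1
3 = 3×1 + 0  (stop)
So 673/41 = [16; 2, 2, 2, 3].

[16; 2, 2, 2, 3]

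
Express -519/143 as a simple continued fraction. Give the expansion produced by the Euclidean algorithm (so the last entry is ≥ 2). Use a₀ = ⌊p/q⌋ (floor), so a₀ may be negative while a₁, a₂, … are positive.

[-4; 2, 1, 2, 3, 5]

-519 = -4·143 + 53
143 = 2·53 + 37
53 = 1·37 + 16
37 = 2·16 + 5
16 = 3·5 + 1
5 = 5·1 + 0  (stop)
So -519/143 = [-4; 2, 1, 2, 3, 5].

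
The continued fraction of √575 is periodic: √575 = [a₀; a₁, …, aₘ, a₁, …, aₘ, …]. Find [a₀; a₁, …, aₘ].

[23; 1, 46]

a₀ = ⌊√575⌋ = 23.
With m₀=0, d₀=1 and mₖ₊₁ = dₖaₖ − mₖ, dₖ₊₁ = (n − mₖ₊₁²)/dₖ, aₖ₊₁ = ⌊(a₀+mₖ₊₁)/dₖ₊₁⌋:
  k=1: m=23, d=46, a=1
  k=2: m=23, d=1, a=46
d=1 and a=2a₀=46 at k=2, so the next step gives (m, d) = (23, 46) again — its k=1 value — and the period has length 2.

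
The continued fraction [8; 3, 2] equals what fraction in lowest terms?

Fold from the inside: start with 2/1.
  3 + 1/2 = 7/2
  8 + 2/7 = 58/7

58/7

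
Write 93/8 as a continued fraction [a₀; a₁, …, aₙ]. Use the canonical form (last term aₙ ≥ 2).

[11; 1, 1, 1, 2]

93 = 11×8 + 5
8 = 1×5 + 3
5 = 1×3 + 2
3 = 1×2 + 1
2 = 2×1 + 0  (stop)
So 93/8 = [11; 1, 1, 1, 2].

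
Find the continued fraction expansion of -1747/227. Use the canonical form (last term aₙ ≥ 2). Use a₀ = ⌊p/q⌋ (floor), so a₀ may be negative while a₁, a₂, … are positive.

-1747 = -8×227 + 69
227 = 3×69 + 20
69 = 3×20 + 9
20 = 2×9 + 2
9 = 4×2 + 1
2 = 2×1 + 0  (stop)
So -1747/227 = [-8; 3, 3, 2, 4, 2].

[-8; 3, 3, 2, 4, 2]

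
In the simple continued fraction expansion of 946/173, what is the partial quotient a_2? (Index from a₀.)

7

946 = 5·173 + 81   →  a_0 = 5
173 = 2·81 + 11   →  a_1 = 2
81 = 7·11 + 4   →  a_2 = 7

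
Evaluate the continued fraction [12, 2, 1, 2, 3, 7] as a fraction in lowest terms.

2437/197

Using pₖ = aₖpₖ₋₁ + pₖ₋₂ and qₖ = aₖqₖ₋₁ + qₖ₋₂:
  k=0: a=12, p=12, q=1
  k=1: a=2, p=25, q=2
  k=2: a=1, p=37, q=3
  k=3: a=2, p=99, q=8
  k=4: a=3, p=334, q=27
  k=5: a=7, p=2437, q=197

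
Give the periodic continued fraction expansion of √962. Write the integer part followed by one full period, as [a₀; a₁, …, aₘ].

[31; 62]

a₀ = ⌊√962⌋ = 31.
With m₀=0, d₀=1 and mₖ₊₁ = dₖaₖ − mₖ, dₖ₊₁ = (n − mₖ₊₁²)/dₖ, aₖ₊₁ = ⌊(a₀+mₖ₊₁)/dₖ₊₁⌋:
  k=1: m=31, d=1, a=62
d=1 and a=2a₀=62 at k=1, so the next step gives (m, d) = (31, 1) again — its k=1 value — and the period has length 1.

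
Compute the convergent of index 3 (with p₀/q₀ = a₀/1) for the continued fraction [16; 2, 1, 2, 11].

Using pₖ = aₖpₖ₋₁ + pₖ₋₂, qₖ = aₖqₖ₋₁ + qₖ₋₂ (with p₋₁=1, p₋₂=0, q₋₁=0, q₋₂=1):
  k=0: a=16, p=16, q=1
  k=1: a=2, p=33, q=2
  k=2: a=1, p=49, q=3
  k=3: a=2, p=131, q=8

131/8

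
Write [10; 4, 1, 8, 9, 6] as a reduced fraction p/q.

25001/2450

Fold from the inside: start with 6/1.
  9 + 1/6 = 55/6
  8 + 6/55 = 446/55
  1 + 55/446 = 501/446
  4 + 446/501 = 2450/501
  10 + 501/2450 = 25001/2450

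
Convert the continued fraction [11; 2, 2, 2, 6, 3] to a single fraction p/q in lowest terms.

Fold from the inside: start with 3/1.
  6 + 1/3 = 19/3
  2 + 3/19 = 41/19
  2 + 19/41 = 101/41
  2 + 41/101 = 243/101
  11 + 101/243 = 2774/243

2774/243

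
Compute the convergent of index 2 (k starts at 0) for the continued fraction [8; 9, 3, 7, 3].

Using pₖ = aₖpₖ₋₁ + pₖ₋₂, qₖ = aₖqₖ₋₁ + qₖ₋₂ (with p₋₁=1, p₋₂=0, q₋₁=0, q₋₂=1):
  k=0: a=8, p=8, q=1
  k=1: a=9, p=73, q=9
  k=2: a=3, p=227, q=28

227/28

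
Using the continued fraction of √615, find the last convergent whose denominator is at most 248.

√615 = [24; 1, 3, 1, 48, …] (period length 4).
Convergents:
  p_0/q_0 = 24/1
  p_1/q_1 = 25/1
  p_2/q_2 = 99/4
  p_3/q_3 = 124/5
  p_4/q_4 = 6051/244
  p_5/q_5 = 6175/249
q_4 = 244 ≤ 248 < 249 = q_5, so the answer is 6051/244.

6051/244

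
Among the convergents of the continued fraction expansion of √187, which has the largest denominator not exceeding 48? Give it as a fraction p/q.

547/40

√187 = [13; 1, 2, 13, 2, 1, 26, …] (period length 6).
Convergents:
  p_0/q_0 = 13/1
  p_1/q_1 = 14/1
  p_2/q_2 = 41/3
  p_3/q_3 = 547/40
  p_4/q_4 = 1135/83
q_3 = 40 ≤ 48 < 83 = q_4, so the answer is 547/40.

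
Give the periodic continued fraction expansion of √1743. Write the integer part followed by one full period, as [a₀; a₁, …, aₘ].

[41; 1, 2, 1, 82]

a₀ = ⌊√1743⌋ = 41.
With m₀=0, d₀=1 and mₖ₊₁ = dₖaₖ − mₖ, dₖ₊₁ = (n − mₖ₊₁²)/dₖ, aₖ₊₁ = ⌊(a₀+mₖ₊₁)/dₖ₊₁⌋:
  k=1: m=41, d=62, a=1
  k=2: m=21, d=21, a=2
  k=3: m=21, d=62, a=1
  k=4: m=41, d=1, a=82
d=1 and a=2a₀=82 at k=4, so the next step gives (m, d) = (41, 62) again — its k=1 value — and the period has length 4.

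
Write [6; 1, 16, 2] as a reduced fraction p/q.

243/35

Fold from the inside: start with 2/1.
  16 + 1/2 = 33/2
  1 + 2/33 = 35/33
  6 + 33/35 = 243/35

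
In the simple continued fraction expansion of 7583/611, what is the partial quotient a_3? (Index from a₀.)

7583 = 12·611 + 251   →  a_0 = 12
611 = 2·251 + 109   →  a_1 = 2
251 = 2·109 + 33   →  a_2 = 2
109 = 3·33 + 10   →  a_3 = 3

3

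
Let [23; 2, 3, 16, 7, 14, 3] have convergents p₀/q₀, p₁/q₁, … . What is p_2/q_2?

Using pₖ = aₖpₖ₋₁ + pₖ₋₂, qₖ = aₖqₖ₋₁ + qₖ₋₂ (with p₋₁=1, p₋₂=0, q₋₁=0, q₋₂=1):
  k=0: a=23, p=23, q=1
  k=1: a=2, p=47, q=2
  k=2: a=3, p=164, q=7

164/7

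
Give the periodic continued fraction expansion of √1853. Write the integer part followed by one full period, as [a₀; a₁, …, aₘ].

a₀ = ⌊√1853⌋ = 43.
With m₀=0, d₀=1 and mₖ₊₁ = dₖaₖ − mₖ, dₖ₊₁ = (n − mₖ₊₁²)/dₖ, aₖ₊₁ = ⌊(a₀+mₖ₊₁)/dₖ₊₁⌋:
  k=1: m=43, d=4, a=21
  k=2: m=41, d=43, a=1
  k=3: m=2, d=43, a=1
  k=4: m=41, d=4, a=21
  k=5: m=43, d=1, a=86
d=1 and a=2a₀=86 at k=5, so the next step gives (m, d) = (43, 4) again — its k=1 value — and the period has length 5.

[43; 21, 1, 1, 21, 86]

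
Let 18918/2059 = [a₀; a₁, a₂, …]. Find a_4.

3

18918 = 9·2059 + 387   →  a_0 = 9
2059 = 5·387 + 124   →  a_1 = 5
387 = 3·124 + 15   →  a_2 = 3
124 = 8·15 + 4   →  a_3 = 8
15 = 3·4 + 3   →  a_4 = 3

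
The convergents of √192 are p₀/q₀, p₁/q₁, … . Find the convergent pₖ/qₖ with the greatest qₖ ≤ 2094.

18817/1358

√192 = [13; 1, 5, 1, 26, …] (period length 4).
Convergents:
  p_0/q_0 = 13/1
  p_1/q_1 = 14/1
  p_2/q_2 = 83/6
  p_3/q_3 = 97/7
  p_4/q_4 = 2605/188
  p_5/q_5 = 2702/195
  p_6/q_6 = 16115/1163
  p_7/q_7 = 18817/1358
  p_8/q_8 = 505357/36471
q_7 = 1358 ≤ 2094 < 36471 = q_8, so the answer is 18817/1358.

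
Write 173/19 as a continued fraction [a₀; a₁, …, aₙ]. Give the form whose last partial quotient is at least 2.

173 = 9*19 + 2
19 = 9*2 + 1
2 = 2*1 + 0  (stop)
So 173/19 = [9; 9, 2].

[9; 9, 2]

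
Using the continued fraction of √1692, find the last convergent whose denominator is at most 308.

√1692 = [41; 7, 2, 7, 82, …] (period length 4).
Convergents:
  p_0/q_0 = 41/1
  p_1/q_1 = 288/7
  p_2/q_2 = 617/15
  p_3/q_3 = 4607/112
  p_4/q_4 = 378391/9199
q_3 = 112 ≤ 308 < 9199 = q_4, so the answer is 4607/112.

4607/112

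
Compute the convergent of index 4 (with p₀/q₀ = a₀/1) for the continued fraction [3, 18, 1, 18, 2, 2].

Using pₖ = aₖpₖ₋₁ + pₖ₋₂, qₖ = aₖqₖ₋₁ + qₖ₋₂ (with p₋₁=1, p₋₂=0, q₋₁=0, q₋₂=1):
  k=0: a=3, p=3, q=1
  k=1: a=18, p=55, q=18
  k=2: a=1, p=58, q=19
  k=3: a=18, p=1099, q=360
  k=4: a=2, p=2256, q=739

2256/739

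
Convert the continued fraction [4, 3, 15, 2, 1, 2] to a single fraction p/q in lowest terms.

Using pₖ = aₖpₖ₋₁ + pₖ₋₂ and qₖ = aₖqₖ₋₁ + qₖ₋₂:
  k=0: a=4, p=4, q=1
  k=1: a=3, p=13, q=3
  k=2: a=15, p=199, q=46
  k=3: a=2, p=411, q=95
  k=4: a=1, p=610, q=141
  k=5: a=2, p=1631, q=377

1631/377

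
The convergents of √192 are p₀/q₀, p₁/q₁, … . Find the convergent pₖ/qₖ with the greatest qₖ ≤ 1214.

16115/1163

√192 = [13; 1, 5, 1, 26, …] (period length 4).
Convergents:
  p_0/q_0 = 13/1
  p_1/q_1 = 14/1
  p_2/q_2 = 83/6
  p_3/q_3 = 97/7
  p_4/q_4 = 2605/188
  p_5/q_5 = 2702/195
  p_6/q_6 = 16115/1163
  p_7/q_7 = 18817/1358
q_6 = 1163 ≤ 1214 < 1358 = q_7, so the answer is 16115/1163.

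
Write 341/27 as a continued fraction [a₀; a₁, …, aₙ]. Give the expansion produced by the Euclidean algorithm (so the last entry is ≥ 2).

[12; 1, 1, 1, 2, 3]

341 = 12×27 + 17
27 = 1×17 + 10
17 = 1×10 + 7
10 = 1×7 + 3
7 = 2×3 + 1
3 = 3×1 + 0  (stop)
So 341/27 = [12; 1, 1, 1, 2, 3].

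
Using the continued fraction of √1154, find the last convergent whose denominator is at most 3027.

78506/2311

√1154 = [33; 1, 32, 1, 66, …] (period length 4).
Convergents:
  p_0/q_0 = 33/1
  p_1/q_1 = 34/1
  p_2/q_2 = 1121/33
  p_3/q_3 = 1155/34
  p_4/q_4 = 77351/2277
  p_5/q_5 = 78506/2311
  p_6/q_6 = 2589543/76229
q_5 = 2311 ≤ 3027 < 76229 = q_6, so the answer is 78506/2311.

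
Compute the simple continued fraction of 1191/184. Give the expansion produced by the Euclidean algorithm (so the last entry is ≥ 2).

[6; 2, 8, 1, 2, 3]

1191 = 6×184 + 87
184 = 2×87 + 10
87 = 8×10 + 7
10 = 1×7 + 3
7 = 2×3 + 1
3 = 3×1 + 0  (stop)
So 1191/184 = [6; 2, 8, 1, 2, 3].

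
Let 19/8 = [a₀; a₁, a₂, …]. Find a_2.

1

19 = 2·8 + 3   →  a_0 = 2
8 = 2·3 + 2   →  a_1 = 2
3 = 1·2 + 1   →  a_2 = 1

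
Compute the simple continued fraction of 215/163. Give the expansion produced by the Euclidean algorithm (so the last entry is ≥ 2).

[1; 3, 7, 2, 3]

215 = 1×163 + 52
163 = 3×52 + 7
52 = 7×7 + 3
7 = 2×3 + 1
3 = 3×1 + 0  (stop)
So 215/163 = [1; 3, 7, 2, 3].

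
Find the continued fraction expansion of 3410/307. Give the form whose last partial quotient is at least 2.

3410 = 11·307 + 33
307 = 9·33 + 10
33 = 3·10 + 3
10 = 3·3 + 1
3 = 3·1 + 0  (stop)
So 3410/307 = [11; 9, 3, 3, 3].

[11; 9, 3, 3, 3]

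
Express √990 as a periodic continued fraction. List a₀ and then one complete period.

[31; 2, 6, 2, 62]

a₀ = ⌊√990⌋ = 31.
With m₀=0, d₀=1 and mₖ₊₁ = dₖaₖ − mₖ, dₖ₊₁ = (n − mₖ₊₁²)/dₖ, aₖ₊₁ = ⌊(a₀+mₖ₊₁)/dₖ₊₁⌋:
  k=1: m=31, d=29, a=2
  k=2: m=27, d=9, a=6
  k=3: m=27, d=29, a=2
  k=4: m=31, d=1, a=62
d=1 and a=2a₀=62 at k=4, so the next step gives (m, d) = (31, 29) again — its k=1 value — and the period has length 4.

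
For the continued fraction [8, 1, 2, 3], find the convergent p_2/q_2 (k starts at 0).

26/3

Using pₖ = aₖpₖ₋₁ + pₖ₋₂, qₖ = aₖqₖ₋₁ + qₖ₋₂ (with p₋₁=1, p₋₂=0, q₋₁=0, q₋₂=1):
  k=0: a=8, p=8, q=1
  k=1: a=1, p=9, q=1
  k=2: a=2, p=26, q=3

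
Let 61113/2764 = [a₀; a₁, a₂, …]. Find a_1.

61113 = 22·2764 + 305   →  a_0 = 22
2764 = 9·305 + 19   →  a_1 = 9

9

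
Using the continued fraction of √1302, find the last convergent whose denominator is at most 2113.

31212/865

√1302 = [36; 12, 72, …] (period length 2).
Convergents:
  p_0/q_0 = 36/1
  p_1/q_1 = 433/12
  p_2/q_2 = 31212/865
  p_3/q_3 = 374977/10392
q_2 = 865 ≤ 2113 < 10392 = q_3, so the answer is 31212/865.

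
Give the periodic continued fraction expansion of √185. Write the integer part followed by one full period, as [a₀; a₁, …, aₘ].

[13; 1, 1, 1, 1, 26]

a₀ = ⌊√185⌋ = 13.
With m₀=0, d₀=1 and mₖ₊₁ = dₖaₖ − mₖ, dₖ₊₁ = (n − mₖ₊₁²)/dₖ, aₖ₊₁ = ⌊(a₀+mₖ₊₁)/dₖ₊₁⌋:
  k=1: m=13, d=16, a=1
  k=2: m=3, d=11, a=1
  k=3: m=8, d=11, a=1
  k=4: m=3, d=16, a=1
  k=5: m=13, d=1, a=26
d=1 and a=2a₀=26 at k=5, so the next step gives (m, d) = (13, 16) again — its k=1 value — and the period has length 5.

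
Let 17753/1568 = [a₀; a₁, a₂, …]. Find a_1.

17753 = 11·1568 + 505   →  a_0 = 11
1568 = 3·505 + 53   →  a_1 = 3

3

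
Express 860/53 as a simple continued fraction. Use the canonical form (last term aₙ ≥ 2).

[16; 4, 2, 2, 2]

860 = 16×53 + 12
53 = 4×12 + 5
12 = 2×5 + 2
5 = 2×2 + 1
2 = 2×1 + 0  (stop)
So 860/53 = [16; 4, 2, 2, 2].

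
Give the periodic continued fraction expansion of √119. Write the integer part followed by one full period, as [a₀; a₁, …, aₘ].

a₀ = ⌊√119⌋ = 10.
With m₀=0, d₀=1 and mₖ₊₁ = dₖaₖ − mₖ, dₖ₊₁ = (n − mₖ₊₁²)/dₖ, aₖ₊₁ = ⌊(a₀+mₖ₊₁)/dₖ₊₁⌋:
  k=1: m=10, d=19, a=1
  k=2: m=9, d=2, a=9
  k=3: m=9, d=19, a=1
  k=4: m=10, d=1, a=20
d=1 and a=2a₀=20 at k=4, so the next step gives (m, d) = (10, 19) again — its k=1 value — and the period has length 4.

[10; 1, 9, 1, 20]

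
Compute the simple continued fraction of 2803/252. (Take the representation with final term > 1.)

2803 = 11*252 + 31
252 = 8*31 + 4
31 = 7*4 + 3
4 = 1*3 + 1
3 = 3*1 + 0  (stop)
So 2803/252 = [11; 8, 7, 1, 3].

[11; 8, 7, 1, 3]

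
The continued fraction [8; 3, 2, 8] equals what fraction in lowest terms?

489/59

Fold from the inside: start with 8/1.
  2 + 1/8 = 17/8
  3 + 8/17 = 59/17
  8 + 17/59 = 489/59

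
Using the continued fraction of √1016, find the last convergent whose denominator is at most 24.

√1016 = [31; 1, 6, 1, 62, …] (period length 4).
Convergents:
  p_0/q_0 = 31/1
  p_1/q_1 = 32/1
  p_2/q_2 = 223/7
  p_3/q_3 = 255/8
  p_4/q_4 = 16033/503
q_3 = 8 ≤ 24 < 503 = q_4, so the answer is 255/8.

255/8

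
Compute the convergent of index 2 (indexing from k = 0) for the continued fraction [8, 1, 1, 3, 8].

17/2

Using pₖ = aₖpₖ₋₁ + pₖ₋₂, qₖ = aₖqₖ₋₁ + qₖ₋₂ (with p₋₁=1, p₋₂=0, q₋₁=0, q₋₂=1):
  k=0: a=8, p=8, q=1
  k=1: a=1, p=9, q=1
  k=2: a=1, p=17, q=2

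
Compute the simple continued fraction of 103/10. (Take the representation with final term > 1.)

[10; 3, 3]

103 = 10*10 + 3
10 = 3*3 + 1
3 = 3*1 + 0  (stop)
So 103/10 = [10; 3, 3].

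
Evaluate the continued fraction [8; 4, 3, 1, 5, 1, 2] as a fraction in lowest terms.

Using pₖ = aₖpₖ₋₁ + pₖ₋₂ and qₖ = aₖqₖ₋₁ + qₖ₋₂:
  k=0: a=8, p=8, q=1
  k=1: a=4, p=33, q=4
  k=2: a=3, p=107, q=13
  k=3: a=1, p=140, q=17
  k=4: a=5, p=807, q=98
  k=5: a=1, p=947, q=115
  k=6: a=2, p=2701, q=328

2701/328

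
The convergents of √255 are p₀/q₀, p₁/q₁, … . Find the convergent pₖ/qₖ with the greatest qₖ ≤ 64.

√255 = [15; 1, 30, …] (period length 2).
Convergents:
  p_0/q_0 = 15/1
  p_1/q_1 = 16/1
  p_2/q_2 = 495/31
  p_3/q_3 = 511/32
  p_4/q_4 = 15825/991
q_3 = 32 ≤ 64 < 991 = q_4, so the answer is 511/32.

511/32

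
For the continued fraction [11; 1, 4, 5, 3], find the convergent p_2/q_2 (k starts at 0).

Using pₖ = aₖpₖ₋₁ + pₖ₋₂, qₖ = aₖqₖ₋₁ + qₖ₋₂ (with p₋₁=1, p₋₂=0, q₋₁=0, q₋₂=1):
  k=0: a=11, p=11, q=1
  k=1: a=1, p=12, q=1
  k=2: a=4, p=59, q=5

59/5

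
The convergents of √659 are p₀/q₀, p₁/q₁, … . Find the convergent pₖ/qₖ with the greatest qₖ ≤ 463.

√659 = [25; 1, 2, 25, 2, 1, 50, …] (period length 6).
Convergents:
  p_0/q_0 = 25/1
  p_1/q_1 = 26/1
  p_2/q_2 = 77/3
  p_3/q_3 = 1951/76
  p_4/q_4 = 3979/155
  p_5/q_5 = 5930/231
  p_6/q_6 = 300479/11705
q_5 = 231 ≤ 463 < 11705 = q_6, so the answer is 5930/231.

5930/231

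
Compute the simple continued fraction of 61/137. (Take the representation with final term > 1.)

[0; 2, 4, 15]

61 = 0×137 + 61
137 = 2×61 + 15
61 = 4×15 + 1
15 = 15×1 + 0  (stop)
So 61/137 = [0; 2, 4, 15].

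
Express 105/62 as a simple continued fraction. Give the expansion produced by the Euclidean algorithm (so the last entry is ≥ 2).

[1; 1, 2, 3, 1, 4]

105 = 1×62 + 43
62 = 1×43 + 19
43 = 2×19 + 5
19 = 3×5 + 4
5 = 1×4 + 1
4 = 4×1 + 0  (stop)
So 105/62 = [1; 1, 2, 3, 1, 4].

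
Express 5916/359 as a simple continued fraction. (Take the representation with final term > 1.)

[16; 2, 11, 2, 7]

5916 = 16*359 + 172
359 = 2*172 + 15
172 = 11*15 + 7
15 = 2*7 + 1
7 = 7*1 + 0  (stop)
So 5916/359 = [16; 2, 11, 2, 7].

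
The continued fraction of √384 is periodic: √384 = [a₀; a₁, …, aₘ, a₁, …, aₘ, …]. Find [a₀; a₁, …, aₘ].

a₀ = ⌊√384⌋ = 19.

[19; 1, 1, 2, 9, 2, 1, 1, 38]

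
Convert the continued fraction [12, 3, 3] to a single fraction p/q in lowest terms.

123/10

Using pₖ = aₖpₖ₋₁ + pₖ₋₂ and qₖ = aₖqₖ₋₁ + qₖ₋₂:
  k=0: a=12, p=12, q=1
  k=1: a=3, p=37, q=3
  k=2: a=3, p=123, q=10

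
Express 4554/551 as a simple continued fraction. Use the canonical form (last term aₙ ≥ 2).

[8; 3, 1, 3, 2, 2, 1, 4]

4554 = 8·551 + 146
551 = 3·146 + 113
146 = 1·113 + 33
113 = 3·33 + 14
33 = 2·14 + 5
14 = 2·5 + 4
5 = 1·4 + 1
4 = 4·1 + 0  (stop)
So 4554/551 = [8; 3, 1, 3, 2, 2, 1, 4].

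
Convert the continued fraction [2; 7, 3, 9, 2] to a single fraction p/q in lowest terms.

Using pₖ = aₖpₖ₋₁ + pₖ₋₂ and qₖ = aₖqₖ₋₁ + qₖ₋₂:
  k=0: a=2, p=2, q=1
  k=1: a=7, p=15, q=7
  k=2: a=3, p=47, q=22
  k=3: a=9, p=438, q=205
  k=4: a=2, p=923, q=432

923/432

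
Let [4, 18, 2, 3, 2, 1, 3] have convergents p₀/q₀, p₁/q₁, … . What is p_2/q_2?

150/37

Using pₖ = aₖpₖ₋₁ + pₖ₋₂, qₖ = aₖqₖ₋₁ + qₖ₋₂ (with p₋₁=1, p₋₂=0, q₋₁=0, q₋₂=1):
  k=0: a=4, p=4, q=1
  k=1: a=18, p=73, q=18
  k=2: a=2, p=150, q=37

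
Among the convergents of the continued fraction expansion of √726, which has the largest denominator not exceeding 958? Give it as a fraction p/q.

25678/953

√726 = [26; 1, 16, 1, 52, …] (period length 4).
Convergents:
  p_0/q_0 = 26/1
  p_1/q_1 = 27/1
  p_2/q_2 = 458/17
  p_3/q_3 = 485/18
  p_4/q_4 = 25678/953
  p_5/q_5 = 26163/971
q_4 = 953 ≤ 958 < 971 = q_5, so the answer is 25678/953.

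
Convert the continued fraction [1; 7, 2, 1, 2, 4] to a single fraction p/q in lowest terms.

Using pₖ = aₖpₖ₋₁ + pₖ₋₂ and qₖ = aₖqₖ₋₁ + qₖ₋₂:
  k=0: a=1, p=1, q=1
  k=1: a=7, p=8, q=7
  k=2: a=2, p=17, q=15
  k=3: a=1, p=25, q=22
  k=4: a=2, p=67, q=59
  k=5: a=4, p=293, q=258

293/258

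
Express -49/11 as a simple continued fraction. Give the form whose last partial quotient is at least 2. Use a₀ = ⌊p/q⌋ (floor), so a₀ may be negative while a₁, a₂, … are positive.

-49 = -5×11 + 6
11 = 1×6 + 5
6 = 1×5 + 1
5 = 5×1 + 0  (stop)
So -49/11 = [-5; 1, 1, 5].

[-5; 1, 1, 5]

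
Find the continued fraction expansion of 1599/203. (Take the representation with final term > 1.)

[7; 1, 7, 8, 3]

1599 = 7·203 + 178
203 = 1·178 + 25
178 = 7·25 + 3
25 = 8·3 + 1
3 = 3·1 + 0  (stop)
So 1599/203 = [7; 1, 7, 8, 3].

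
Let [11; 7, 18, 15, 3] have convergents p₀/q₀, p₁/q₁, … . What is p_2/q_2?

1415/127

Using pₖ = aₖpₖ₋₁ + pₖ₋₂, qₖ = aₖqₖ₋₁ + qₖ₋₂ (with p₋₁=1, p₋₂=0, q₋₁=0, q₋₂=1):
  k=0: a=11, p=11, q=1
  k=1: a=7, p=78, q=7
  k=2: a=18, p=1415, q=127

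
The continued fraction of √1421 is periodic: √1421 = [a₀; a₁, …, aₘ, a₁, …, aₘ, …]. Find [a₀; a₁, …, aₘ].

a₀ = ⌊√1421⌋ = 37.
With m₀=0, d₀=1 and mₖ₊₁ = dₖaₖ − mₖ, dₖ₊₁ = (n − mₖ₊₁²)/dₖ, aₖ₊₁ = ⌊(a₀+mₖ₊₁)/dₖ₊₁⌋:
  k=1: m=37, d=52, a=1
  k=2: m=15, d=23, a=2
  k=3: m=31, d=20, a=3
  k=4: m=29, d=29, a=2
  k=5: m=29, d=20, a=3
  k=6: m=31, d=23, a=2
  k=7: m=15, d=52, a=1
  k=8: m=37, d=1, a=74
d=1 and a=2a₀=74 at k=8, so the next step gives (m, d) = (37, 52) again — its k=1 value — and the period has length 8.

[37; 1, 2, 3, 2, 3, 2, 1, 74]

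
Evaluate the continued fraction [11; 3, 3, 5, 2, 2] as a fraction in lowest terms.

Using pₖ = aₖpₖ₋₁ + pₖ₋₂ and qₖ = aₖqₖ₋₁ + qₖ₋₂:
  k=0: a=11, p=11, q=1
  k=1: a=3, p=34, q=3
  k=2: a=3, p=113, q=10
  k=3: a=5, p=599, q=53
  k=4: a=2, p=1311, q=116
  k=5: a=2, p=3221, q=285

3221/285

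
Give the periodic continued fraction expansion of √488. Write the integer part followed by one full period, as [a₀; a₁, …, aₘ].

[22; 11, 44]

a₀ = ⌊√488⌋ = 22.
With m₀=0, d₀=1 and mₖ₊₁ = dₖaₖ − mₖ, dₖ₊₁ = (n − mₖ₊₁²)/dₖ, aₖ₊₁ = ⌊(a₀+mₖ₊₁)/dₖ₊₁⌋:
  k=1: m=22, d=4, a=11
  k=2: m=22, d=1, a=44
d=1 and a=2a₀=44 at k=2, so the next step gives (m, d) = (22, 4) again — its k=1 value — and the period has length 2.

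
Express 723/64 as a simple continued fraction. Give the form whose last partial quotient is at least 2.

[11; 3, 2, 1, 2, 2]

723 = 11·64 + 19
64 = 3·19 + 7
19 = 2·7 + 5
7 = 1·5 + 2
5 = 2·2 + 1
2 = 2·1 + 0  (stop)
So 723/64 = [11; 3, 2, 1, 2, 2].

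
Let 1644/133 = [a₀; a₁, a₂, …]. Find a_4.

1644 = 12·133 + 48   →  a_0 = 12
133 = 2·48 + 37   →  a_1 = 2
48 = 1·37 + 11   →  a_2 = 1
37 = 3·11 + 4   →  a_3 = 3
11 = 2·4 + 3   →  a_4 = 2

2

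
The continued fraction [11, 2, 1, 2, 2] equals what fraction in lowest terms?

216/19

Using pₖ = aₖpₖ₋₁ + pₖ₋₂ and qₖ = aₖqₖ₋₁ + qₖ₋₂:
  k=0: a=11, p=11, q=1
  k=1: a=2, p=23, q=2
  k=2: a=1, p=34, q=3
  k=3: a=2, p=91, q=8
  k=4: a=2, p=216, q=19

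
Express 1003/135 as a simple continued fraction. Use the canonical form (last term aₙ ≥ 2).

1003 = 7×135 + 58
135 = 2×58 + 19
58 = 3×19 + 1
19 = 19×1 + 0  (stop)
So 1003/135 = [7; 2, 3, 19].

[7; 2, 3, 19]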